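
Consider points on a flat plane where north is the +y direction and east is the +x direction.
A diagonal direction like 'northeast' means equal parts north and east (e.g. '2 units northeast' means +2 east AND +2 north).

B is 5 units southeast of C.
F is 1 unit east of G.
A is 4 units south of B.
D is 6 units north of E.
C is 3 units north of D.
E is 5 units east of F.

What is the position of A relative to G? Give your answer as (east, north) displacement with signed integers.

Place G at the origin (east=0, north=0).
  F is 1 unit east of G: delta (east=+1, north=+0); F at (east=1, north=0).
  E is 5 units east of F: delta (east=+5, north=+0); E at (east=6, north=0).
  D is 6 units north of E: delta (east=+0, north=+6); D at (east=6, north=6).
  C is 3 units north of D: delta (east=+0, north=+3); C at (east=6, north=9).
  B is 5 units southeast of C: delta (east=+5, north=-5); B at (east=11, north=4).
  A is 4 units south of B: delta (east=+0, north=-4); A at (east=11, north=0).
Therefore A relative to G: (east=11, north=0).

Answer: A is at (east=11, north=0) relative to G.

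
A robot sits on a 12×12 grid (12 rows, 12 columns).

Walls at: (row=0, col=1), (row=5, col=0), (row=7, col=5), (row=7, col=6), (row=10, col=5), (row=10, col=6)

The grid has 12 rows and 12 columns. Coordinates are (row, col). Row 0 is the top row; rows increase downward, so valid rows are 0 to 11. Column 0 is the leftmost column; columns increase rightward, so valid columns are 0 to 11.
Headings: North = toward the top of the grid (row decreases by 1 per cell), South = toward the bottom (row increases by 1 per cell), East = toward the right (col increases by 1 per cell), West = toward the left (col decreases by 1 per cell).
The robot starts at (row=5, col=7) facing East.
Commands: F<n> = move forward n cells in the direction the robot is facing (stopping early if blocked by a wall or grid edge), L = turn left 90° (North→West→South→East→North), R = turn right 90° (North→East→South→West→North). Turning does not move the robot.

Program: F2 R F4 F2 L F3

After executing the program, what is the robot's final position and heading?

Start: (row=5, col=7), facing East
  F2: move forward 2, now at (row=5, col=9)
  R: turn right, now facing South
  F4: move forward 4, now at (row=9, col=9)
  F2: move forward 2, now at (row=11, col=9)
  L: turn left, now facing East
  F3: move forward 2/3 (blocked), now at (row=11, col=11)
Final: (row=11, col=11), facing East

Answer: Final position: (row=11, col=11), facing East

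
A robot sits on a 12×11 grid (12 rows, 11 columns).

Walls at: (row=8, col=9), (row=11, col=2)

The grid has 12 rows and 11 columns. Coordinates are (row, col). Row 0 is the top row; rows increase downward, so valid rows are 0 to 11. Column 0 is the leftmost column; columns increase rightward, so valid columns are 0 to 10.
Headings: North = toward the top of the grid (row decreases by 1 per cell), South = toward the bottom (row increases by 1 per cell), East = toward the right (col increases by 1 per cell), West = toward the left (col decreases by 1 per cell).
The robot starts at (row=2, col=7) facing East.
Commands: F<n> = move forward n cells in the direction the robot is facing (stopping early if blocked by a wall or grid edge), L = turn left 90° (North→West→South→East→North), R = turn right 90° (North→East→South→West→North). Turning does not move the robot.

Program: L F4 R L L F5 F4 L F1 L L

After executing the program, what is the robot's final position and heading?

Start: (row=2, col=7), facing East
  L: turn left, now facing North
  F4: move forward 2/4 (blocked), now at (row=0, col=7)
  R: turn right, now facing East
  L: turn left, now facing North
  L: turn left, now facing West
  F5: move forward 5, now at (row=0, col=2)
  F4: move forward 2/4 (blocked), now at (row=0, col=0)
  L: turn left, now facing South
  F1: move forward 1, now at (row=1, col=0)
  L: turn left, now facing East
  L: turn left, now facing North
Final: (row=1, col=0), facing North

Answer: Final position: (row=1, col=0), facing North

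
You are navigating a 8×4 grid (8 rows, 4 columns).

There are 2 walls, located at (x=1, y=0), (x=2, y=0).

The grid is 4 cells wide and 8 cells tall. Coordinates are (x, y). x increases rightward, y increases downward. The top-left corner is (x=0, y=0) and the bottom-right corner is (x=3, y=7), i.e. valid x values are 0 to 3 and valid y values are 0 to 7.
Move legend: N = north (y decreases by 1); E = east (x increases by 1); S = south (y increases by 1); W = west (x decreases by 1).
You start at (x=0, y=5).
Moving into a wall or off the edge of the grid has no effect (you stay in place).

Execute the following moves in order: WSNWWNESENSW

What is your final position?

Start: (x=0, y=5)
  W (west): blocked, stay at (x=0, y=5)
  S (south): (x=0, y=5) -> (x=0, y=6)
  N (north): (x=0, y=6) -> (x=0, y=5)
  W (west): blocked, stay at (x=0, y=5)
  W (west): blocked, stay at (x=0, y=5)
  N (north): (x=0, y=5) -> (x=0, y=4)
  E (east): (x=0, y=4) -> (x=1, y=4)
  S (south): (x=1, y=4) -> (x=1, y=5)
  E (east): (x=1, y=5) -> (x=2, y=5)
  N (north): (x=2, y=5) -> (x=2, y=4)
  S (south): (x=2, y=4) -> (x=2, y=5)
  W (west): (x=2, y=5) -> (x=1, y=5)
Final: (x=1, y=5)

Answer: Final position: (x=1, y=5)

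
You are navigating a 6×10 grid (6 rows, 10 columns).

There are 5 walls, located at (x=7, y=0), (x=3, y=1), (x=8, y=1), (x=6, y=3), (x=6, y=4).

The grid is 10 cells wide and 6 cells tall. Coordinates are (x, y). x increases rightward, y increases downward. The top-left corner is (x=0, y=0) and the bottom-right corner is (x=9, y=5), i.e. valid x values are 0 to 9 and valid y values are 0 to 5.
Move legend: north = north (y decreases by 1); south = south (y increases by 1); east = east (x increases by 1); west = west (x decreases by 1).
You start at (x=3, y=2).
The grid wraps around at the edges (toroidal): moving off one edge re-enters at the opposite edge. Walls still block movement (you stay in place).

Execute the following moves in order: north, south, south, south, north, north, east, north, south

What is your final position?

Answer: Final position: (x=4, y=3)

Derivation:
Start: (x=3, y=2)
  north (north): blocked, stay at (x=3, y=2)
  south (south): (x=3, y=2) -> (x=3, y=3)
  south (south): (x=3, y=3) -> (x=3, y=4)
  south (south): (x=3, y=4) -> (x=3, y=5)
  north (north): (x=3, y=5) -> (x=3, y=4)
  north (north): (x=3, y=4) -> (x=3, y=3)
  east (east): (x=3, y=3) -> (x=4, y=3)
  north (north): (x=4, y=3) -> (x=4, y=2)
  south (south): (x=4, y=2) -> (x=4, y=3)
Final: (x=4, y=3)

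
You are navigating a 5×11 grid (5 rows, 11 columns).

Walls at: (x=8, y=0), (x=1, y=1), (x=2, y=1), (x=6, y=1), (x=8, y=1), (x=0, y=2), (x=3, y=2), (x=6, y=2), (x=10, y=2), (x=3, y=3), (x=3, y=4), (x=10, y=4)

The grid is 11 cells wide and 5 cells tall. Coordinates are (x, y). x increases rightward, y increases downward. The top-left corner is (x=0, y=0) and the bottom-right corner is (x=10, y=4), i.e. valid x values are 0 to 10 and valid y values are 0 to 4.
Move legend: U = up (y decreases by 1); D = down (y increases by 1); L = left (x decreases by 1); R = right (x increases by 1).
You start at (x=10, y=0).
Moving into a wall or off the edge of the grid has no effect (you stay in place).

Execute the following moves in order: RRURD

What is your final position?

Start: (x=10, y=0)
  R (right): blocked, stay at (x=10, y=0)
  R (right): blocked, stay at (x=10, y=0)
  U (up): blocked, stay at (x=10, y=0)
  R (right): blocked, stay at (x=10, y=0)
  D (down): (x=10, y=0) -> (x=10, y=1)
Final: (x=10, y=1)

Answer: Final position: (x=10, y=1)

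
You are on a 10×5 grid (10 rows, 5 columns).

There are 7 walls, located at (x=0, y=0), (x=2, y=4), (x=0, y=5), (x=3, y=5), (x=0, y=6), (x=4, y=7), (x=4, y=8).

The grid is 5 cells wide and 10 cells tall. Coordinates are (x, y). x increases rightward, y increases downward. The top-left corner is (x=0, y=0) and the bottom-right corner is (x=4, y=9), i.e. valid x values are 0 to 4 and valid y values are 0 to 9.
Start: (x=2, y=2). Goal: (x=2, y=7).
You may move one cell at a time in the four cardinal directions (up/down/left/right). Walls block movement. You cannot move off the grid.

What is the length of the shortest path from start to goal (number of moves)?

BFS from (x=2, y=2) until reaching (x=2, y=7):
  Distance 0: (x=2, y=2)
  Distance 1: (x=2, y=1), (x=1, y=2), (x=3, y=2), (x=2, y=3)
  Distance 2: (x=2, y=0), (x=1, y=1), (x=3, y=1), (x=0, y=2), (x=4, y=2), (x=1, y=3), (x=3, y=3)
  Distance 3: (x=1, y=0), (x=3, y=0), (x=0, y=1), (x=4, y=1), (x=0, y=3), (x=4, y=3), (x=1, y=4), (x=3, y=4)
  Distance 4: (x=4, y=0), (x=0, y=4), (x=4, y=4), (x=1, y=5)
  Distance 5: (x=2, y=5), (x=4, y=5), (x=1, y=6)
  Distance 6: (x=2, y=6), (x=4, y=6), (x=1, y=7)
  Distance 7: (x=3, y=6), (x=0, y=7), (x=2, y=7), (x=1, y=8)  <- goal reached here
One shortest path (7 moves): (x=2, y=2) -> (x=1, y=2) -> (x=1, y=3) -> (x=1, y=4) -> (x=1, y=5) -> (x=2, y=5) -> (x=2, y=6) -> (x=2, y=7)

Answer: Shortest path length: 7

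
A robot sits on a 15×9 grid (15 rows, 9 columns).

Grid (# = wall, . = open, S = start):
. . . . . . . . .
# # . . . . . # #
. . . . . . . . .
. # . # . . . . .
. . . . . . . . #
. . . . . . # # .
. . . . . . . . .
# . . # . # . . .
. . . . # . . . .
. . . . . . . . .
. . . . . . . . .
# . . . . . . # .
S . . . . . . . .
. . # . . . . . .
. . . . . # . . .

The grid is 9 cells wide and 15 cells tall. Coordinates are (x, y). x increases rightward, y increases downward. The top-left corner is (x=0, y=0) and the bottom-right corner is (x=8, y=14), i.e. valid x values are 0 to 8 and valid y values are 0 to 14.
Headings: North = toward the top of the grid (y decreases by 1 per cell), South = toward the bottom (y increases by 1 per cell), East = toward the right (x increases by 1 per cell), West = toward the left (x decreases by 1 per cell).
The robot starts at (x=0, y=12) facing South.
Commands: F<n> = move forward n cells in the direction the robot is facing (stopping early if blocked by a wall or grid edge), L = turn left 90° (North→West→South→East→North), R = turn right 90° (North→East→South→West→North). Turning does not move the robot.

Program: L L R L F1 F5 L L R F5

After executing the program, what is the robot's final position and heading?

Answer: Final position: (x=0, y=12), facing West

Derivation:
Start: (x=0, y=12), facing South
  L: turn left, now facing East
  L: turn left, now facing North
  R: turn right, now facing East
  L: turn left, now facing North
  F1: move forward 0/1 (blocked), now at (x=0, y=12)
  F5: move forward 0/5 (blocked), now at (x=0, y=12)
  L: turn left, now facing West
  L: turn left, now facing South
  R: turn right, now facing West
  F5: move forward 0/5 (blocked), now at (x=0, y=12)
Final: (x=0, y=12), facing West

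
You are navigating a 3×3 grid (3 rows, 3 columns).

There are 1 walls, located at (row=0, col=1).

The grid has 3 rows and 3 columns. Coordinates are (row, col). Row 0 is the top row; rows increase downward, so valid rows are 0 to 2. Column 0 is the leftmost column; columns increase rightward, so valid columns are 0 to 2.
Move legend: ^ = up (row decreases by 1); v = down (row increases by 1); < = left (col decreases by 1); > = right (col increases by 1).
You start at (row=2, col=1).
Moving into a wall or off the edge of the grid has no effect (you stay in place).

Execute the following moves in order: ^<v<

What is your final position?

Start: (row=2, col=1)
  ^ (up): (row=2, col=1) -> (row=1, col=1)
  < (left): (row=1, col=1) -> (row=1, col=0)
  v (down): (row=1, col=0) -> (row=2, col=0)
  < (left): blocked, stay at (row=2, col=0)
Final: (row=2, col=0)

Answer: Final position: (row=2, col=0)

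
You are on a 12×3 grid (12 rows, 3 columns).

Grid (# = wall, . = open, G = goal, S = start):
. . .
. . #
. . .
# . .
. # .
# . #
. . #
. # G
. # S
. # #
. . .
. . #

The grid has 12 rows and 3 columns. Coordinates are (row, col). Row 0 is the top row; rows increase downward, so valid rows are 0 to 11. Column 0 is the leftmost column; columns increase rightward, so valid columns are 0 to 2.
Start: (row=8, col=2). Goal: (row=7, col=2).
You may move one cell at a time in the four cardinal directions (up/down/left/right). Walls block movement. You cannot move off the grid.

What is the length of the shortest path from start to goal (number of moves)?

BFS from (row=8, col=2) until reaching (row=7, col=2):
  Distance 0: (row=8, col=2)
  Distance 1: (row=7, col=2)  <- goal reached here
One shortest path (1 moves): (row=8, col=2) -> (row=7, col=2)

Answer: Shortest path length: 1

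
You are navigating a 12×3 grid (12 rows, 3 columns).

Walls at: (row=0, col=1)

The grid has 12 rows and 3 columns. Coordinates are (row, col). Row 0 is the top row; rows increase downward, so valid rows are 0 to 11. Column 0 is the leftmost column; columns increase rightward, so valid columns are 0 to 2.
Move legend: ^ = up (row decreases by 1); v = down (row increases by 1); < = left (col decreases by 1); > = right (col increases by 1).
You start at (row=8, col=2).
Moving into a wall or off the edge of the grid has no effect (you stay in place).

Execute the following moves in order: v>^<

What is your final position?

Answer: Final position: (row=8, col=1)

Derivation:
Start: (row=8, col=2)
  v (down): (row=8, col=2) -> (row=9, col=2)
  > (right): blocked, stay at (row=9, col=2)
  ^ (up): (row=9, col=2) -> (row=8, col=2)
  < (left): (row=8, col=2) -> (row=8, col=1)
Final: (row=8, col=1)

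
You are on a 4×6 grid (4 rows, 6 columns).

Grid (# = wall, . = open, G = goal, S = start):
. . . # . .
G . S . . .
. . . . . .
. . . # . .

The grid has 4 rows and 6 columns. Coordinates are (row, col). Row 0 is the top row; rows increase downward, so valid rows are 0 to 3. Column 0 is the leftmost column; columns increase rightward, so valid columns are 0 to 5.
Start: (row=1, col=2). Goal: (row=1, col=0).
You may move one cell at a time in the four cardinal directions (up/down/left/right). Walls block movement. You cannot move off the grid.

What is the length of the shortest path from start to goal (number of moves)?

Answer: Shortest path length: 2

Derivation:
BFS from (row=1, col=2) until reaching (row=1, col=0):
  Distance 0: (row=1, col=2)
  Distance 1: (row=0, col=2), (row=1, col=1), (row=1, col=3), (row=2, col=2)
  Distance 2: (row=0, col=1), (row=1, col=0), (row=1, col=4), (row=2, col=1), (row=2, col=3), (row=3, col=2)  <- goal reached here
One shortest path (2 moves): (row=1, col=2) -> (row=1, col=1) -> (row=1, col=0)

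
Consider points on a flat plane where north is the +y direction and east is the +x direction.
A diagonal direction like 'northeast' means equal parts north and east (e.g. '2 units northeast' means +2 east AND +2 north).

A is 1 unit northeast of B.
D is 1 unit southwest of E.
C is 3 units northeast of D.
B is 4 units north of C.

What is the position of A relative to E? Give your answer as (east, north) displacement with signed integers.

Answer: A is at (east=3, north=7) relative to E.

Derivation:
Place E at the origin (east=0, north=0).
  D is 1 unit southwest of E: delta (east=-1, north=-1); D at (east=-1, north=-1).
  C is 3 units northeast of D: delta (east=+3, north=+3); C at (east=2, north=2).
  B is 4 units north of C: delta (east=+0, north=+4); B at (east=2, north=6).
  A is 1 unit northeast of B: delta (east=+1, north=+1); A at (east=3, north=7).
Therefore A relative to E: (east=3, north=7).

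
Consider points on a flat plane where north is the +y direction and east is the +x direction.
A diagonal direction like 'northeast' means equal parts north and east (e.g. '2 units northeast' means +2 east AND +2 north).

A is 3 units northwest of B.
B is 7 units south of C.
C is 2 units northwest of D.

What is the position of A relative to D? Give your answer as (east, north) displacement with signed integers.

Answer: A is at (east=-5, north=-2) relative to D.

Derivation:
Place D at the origin (east=0, north=0).
  C is 2 units northwest of D: delta (east=-2, north=+2); C at (east=-2, north=2).
  B is 7 units south of C: delta (east=+0, north=-7); B at (east=-2, north=-5).
  A is 3 units northwest of B: delta (east=-3, north=+3); A at (east=-5, north=-2).
Therefore A relative to D: (east=-5, north=-2).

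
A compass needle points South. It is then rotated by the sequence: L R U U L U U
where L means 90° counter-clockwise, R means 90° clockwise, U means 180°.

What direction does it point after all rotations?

Start: South
  L (left (90° counter-clockwise)) -> East
  R (right (90° clockwise)) -> South
  U (U-turn (180°)) -> North
  U (U-turn (180°)) -> South
  L (left (90° counter-clockwise)) -> East
  U (U-turn (180°)) -> West
  U (U-turn (180°)) -> East
Final: East

Answer: Final heading: East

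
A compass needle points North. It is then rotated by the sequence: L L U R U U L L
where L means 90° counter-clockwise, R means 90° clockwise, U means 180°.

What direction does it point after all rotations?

Answer: Final heading: West

Derivation:
Start: North
  L (left (90° counter-clockwise)) -> West
  L (left (90° counter-clockwise)) -> South
  U (U-turn (180°)) -> North
  R (right (90° clockwise)) -> East
  U (U-turn (180°)) -> West
  U (U-turn (180°)) -> East
  L (left (90° counter-clockwise)) -> North
  L (left (90° counter-clockwise)) -> West
Final: West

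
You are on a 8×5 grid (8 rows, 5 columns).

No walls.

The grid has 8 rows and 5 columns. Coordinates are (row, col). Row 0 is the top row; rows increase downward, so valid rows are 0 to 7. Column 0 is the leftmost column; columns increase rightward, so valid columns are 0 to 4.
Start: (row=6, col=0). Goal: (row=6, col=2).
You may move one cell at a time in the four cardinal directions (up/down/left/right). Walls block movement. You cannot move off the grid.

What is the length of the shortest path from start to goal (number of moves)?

Answer: Shortest path length: 2

Derivation:
BFS from (row=6, col=0) until reaching (row=6, col=2):
  Distance 0: (row=6, col=0)
  Distance 1: (row=5, col=0), (row=6, col=1), (row=7, col=0)
  Distance 2: (row=4, col=0), (row=5, col=1), (row=6, col=2), (row=7, col=1)  <- goal reached here
One shortest path (2 moves): (row=6, col=0) -> (row=6, col=1) -> (row=6, col=2)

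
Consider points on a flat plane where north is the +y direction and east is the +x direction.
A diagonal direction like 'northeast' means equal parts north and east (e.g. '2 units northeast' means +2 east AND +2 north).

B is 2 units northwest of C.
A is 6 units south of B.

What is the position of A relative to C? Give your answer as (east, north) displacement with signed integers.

Answer: A is at (east=-2, north=-4) relative to C.

Derivation:
Place C at the origin (east=0, north=0).
  B is 2 units northwest of C: delta (east=-2, north=+2); B at (east=-2, north=2).
  A is 6 units south of B: delta (east=+0, north=-6); A at (east=-2, north=-4).
Therefore A relative to C: (east=-2, north=-4).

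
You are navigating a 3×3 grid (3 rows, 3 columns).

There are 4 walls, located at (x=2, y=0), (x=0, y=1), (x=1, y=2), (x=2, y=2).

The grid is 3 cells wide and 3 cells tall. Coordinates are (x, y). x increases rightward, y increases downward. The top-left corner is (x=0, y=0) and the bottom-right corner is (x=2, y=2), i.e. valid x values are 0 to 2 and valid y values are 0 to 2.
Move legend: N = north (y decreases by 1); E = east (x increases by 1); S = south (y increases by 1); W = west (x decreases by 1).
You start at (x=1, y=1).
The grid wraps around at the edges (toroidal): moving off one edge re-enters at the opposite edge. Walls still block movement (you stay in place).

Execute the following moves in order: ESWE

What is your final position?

Start: (x=1, y=1)
  E (east): (x=1, y=1) -> (x=2, y=1)
  S (south): blocked, stay at (x=2, y=1)
  W (west): (x=2, y=1) -> (x=1, y=1)
  E (east): (x=1, y=1) -> (x=2, y=1)
Final: (x=2, y=1)

Answer: Final position: (x=2, y=1)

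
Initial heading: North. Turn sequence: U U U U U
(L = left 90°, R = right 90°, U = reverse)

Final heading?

Start: North
  U (U-turn (180°)) -> South
  U (U-turn (180°)) -> North
  U (U-turn (180°)) -> South
  U (U-turn (180°)) -> North
  U (U-turn (180°)) -> South
Final: South

Answer: Final heading: South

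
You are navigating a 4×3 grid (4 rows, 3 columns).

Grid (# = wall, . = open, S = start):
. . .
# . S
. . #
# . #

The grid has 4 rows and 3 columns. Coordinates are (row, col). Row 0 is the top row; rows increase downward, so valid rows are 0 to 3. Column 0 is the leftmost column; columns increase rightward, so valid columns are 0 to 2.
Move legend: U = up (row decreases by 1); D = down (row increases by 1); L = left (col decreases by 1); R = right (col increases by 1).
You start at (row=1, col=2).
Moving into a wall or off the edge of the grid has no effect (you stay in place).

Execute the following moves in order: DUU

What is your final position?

Answer: Final position: (row=0, col=2)

Derivation:
Start: (row=1, col=2)
  D (down): blocked, stay at (row=1, col=2)
  U (up): (row=1, col=2) -> (row=0, col=2)
  U (up): blocked, stay at (row=0, col=2)
Final: (row=0, col=2)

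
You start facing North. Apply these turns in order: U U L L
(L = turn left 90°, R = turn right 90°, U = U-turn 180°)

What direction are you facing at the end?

Start: North
  U (U-turn (180°)) -> South
  U (U-turn (180°)) -> North
  L (left (90° counter-clockwise)) -> West
  L (left (90° counter-clockwise)) -> South
Final: South

Answer: Final heading: South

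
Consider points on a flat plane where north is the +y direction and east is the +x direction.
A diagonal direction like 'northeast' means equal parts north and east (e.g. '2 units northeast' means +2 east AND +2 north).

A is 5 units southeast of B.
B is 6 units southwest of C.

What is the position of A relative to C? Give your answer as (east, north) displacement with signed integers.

Answer: A is at (east=-1, north=-11) relative to C.

Derivation:
Place C at the origin (east=0, north=0).
  B is 6 units southwest of C: delta (east=-6, north=-6); B at (east=-6, north=-6).
  A is 5 units southeast of B: delta (east=+5, north=-5); A at (east=-1, north=-11).
Therefore A relative to C: (east=-1, north=-11).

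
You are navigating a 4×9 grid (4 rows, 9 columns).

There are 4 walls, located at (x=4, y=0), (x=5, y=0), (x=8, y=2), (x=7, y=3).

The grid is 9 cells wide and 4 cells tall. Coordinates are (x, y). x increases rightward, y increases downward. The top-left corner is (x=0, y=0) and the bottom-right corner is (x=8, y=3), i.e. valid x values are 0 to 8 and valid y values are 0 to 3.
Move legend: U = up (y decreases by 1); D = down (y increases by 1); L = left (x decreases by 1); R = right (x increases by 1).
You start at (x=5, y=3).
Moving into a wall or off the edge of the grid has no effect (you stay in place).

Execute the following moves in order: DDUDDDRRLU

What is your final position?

Answer: Final position: (x=5, y=2)

Derivation:
Start: (x=5, y=3)
  D (down): blocked, stay at (x=5, y=3)
  D (down): blocked, stay at (x=5, y=3)
  U (up): (x=5, y=3) -> (x=5, y=2)
  D (down): (x=5, y=2) -> (x=5, y=3)
  D (down): blocked, stay at (x=5, y=3)
  D (down): blocked, stay at (x=5, y=3)
  R (right): (x=5, y=3) -> (x=6, y=3)
  R (right): blocked, stay at (x=6, y=3)
  L (left): (x=6, y=3) -> (x=5, y=3)
  U (up): (x=5, y=3) -> (x=5, y=2)
Final: (x=5, y=2)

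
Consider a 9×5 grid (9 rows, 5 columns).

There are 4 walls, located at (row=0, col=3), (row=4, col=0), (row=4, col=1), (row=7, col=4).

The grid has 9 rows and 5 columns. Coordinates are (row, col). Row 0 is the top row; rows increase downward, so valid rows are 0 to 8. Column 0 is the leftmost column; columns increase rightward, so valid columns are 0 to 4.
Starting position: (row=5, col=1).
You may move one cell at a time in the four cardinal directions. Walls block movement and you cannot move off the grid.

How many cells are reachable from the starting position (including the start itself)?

BFS flood-fill from (row=5, col=1):
  Distance 0: (row=5, col=1)
  Distance 1: (row=5, col=0), (row=5, col=2), (row=6, col=1)
  Distance 2: (row=4, col=2), (row=5, col=3), (row=6, col=0), (row=6, col=2), (row=7, col=1)
  Distance 3: (row=3, col=2), (row=4, col=3), (row=5, col=4), (row=6, col=3), (row=7, col=0), (row=7, col=2), (row=8, col=1)
  Distance 4: (row=2, col=2), (row=3, col=1), (row=3, col=3), (row=4, col=4), (row=6, col=4), (row=7, col=3), (row=8, col=0), (row=8, col=2)
  Distance 5: (row=1, col=2), (row=2, col=1), (row=2, col=3), (row=3, col=0), (row=3, col=4), (row=8, col=3)
  Distance 6: (row=0, col=2), (row=1, col=1), (row=1, col=3), (row=2, col=0), (row=2, col=4), (row=8, col=4)
  Distance 7: (row=0, col=1), (row=1, col=0), (row=1, col=4)
  Distance 8: (row=0, col=0), (row=0, col=4)
Total reachable: 41 (grid has 41 open cells total)

Answer: Reachable cells: 41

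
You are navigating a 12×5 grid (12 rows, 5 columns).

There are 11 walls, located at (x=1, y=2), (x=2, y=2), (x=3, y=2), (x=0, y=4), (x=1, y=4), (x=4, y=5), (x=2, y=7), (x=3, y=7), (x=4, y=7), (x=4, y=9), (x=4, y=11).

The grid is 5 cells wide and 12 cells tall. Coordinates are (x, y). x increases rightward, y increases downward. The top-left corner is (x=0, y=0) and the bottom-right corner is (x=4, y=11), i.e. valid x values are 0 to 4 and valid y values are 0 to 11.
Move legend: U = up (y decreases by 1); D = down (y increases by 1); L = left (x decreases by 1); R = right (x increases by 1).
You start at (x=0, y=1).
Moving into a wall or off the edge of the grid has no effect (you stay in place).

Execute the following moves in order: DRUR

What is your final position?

Answer: Final position: (x=1, y=1)

Derivation:
Start: (x=0, y=1)
  D (down): (x=0, y=1) -> (x=0, y=2)
  R (right): blocked, stay at (x=0, y=2)
  U (up): (x=0, y=2) -> (x=0, y=1)
  R (right): (x=0, y=1) -> (x=1, y=1)
Final: (x=1, y=1)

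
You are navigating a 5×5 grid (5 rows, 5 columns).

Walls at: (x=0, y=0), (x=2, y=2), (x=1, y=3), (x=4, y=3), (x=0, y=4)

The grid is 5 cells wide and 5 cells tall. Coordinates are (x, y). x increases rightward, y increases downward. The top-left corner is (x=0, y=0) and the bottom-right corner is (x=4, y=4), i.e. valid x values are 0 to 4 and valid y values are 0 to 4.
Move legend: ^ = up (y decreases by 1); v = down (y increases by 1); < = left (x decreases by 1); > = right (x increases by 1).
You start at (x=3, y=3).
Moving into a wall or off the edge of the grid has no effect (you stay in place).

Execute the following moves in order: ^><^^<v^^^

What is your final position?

Start: (x=3, y=3)
  ^ (up): (x=3, y=3) -> (x=3, y=2)
  > (right): (x=3, y=2) -> (x=4, y=2)
  < (left): (x=4, y=2) -> (x=3, y=2)
  ^ (up): (x=3, y=2) -> (x=3, y=1)
  ^ (up): (x=3, y=1) -> (x=3, y=0)
  < (left): (x=3, y=0) -> (x=2, y=0)
  v (down): (x=2, y=0) -> (x=2, y=1)
  ^ (up): (x=2, y=1) -> (x=2, y=0)
  ^ (up): blocked, stay at (x=2, y=0)
  ^ (up): blocked, stay at (x=2, y=0)
Final: (x=2, y=0)

Answer: Final position: (x=2, y=0)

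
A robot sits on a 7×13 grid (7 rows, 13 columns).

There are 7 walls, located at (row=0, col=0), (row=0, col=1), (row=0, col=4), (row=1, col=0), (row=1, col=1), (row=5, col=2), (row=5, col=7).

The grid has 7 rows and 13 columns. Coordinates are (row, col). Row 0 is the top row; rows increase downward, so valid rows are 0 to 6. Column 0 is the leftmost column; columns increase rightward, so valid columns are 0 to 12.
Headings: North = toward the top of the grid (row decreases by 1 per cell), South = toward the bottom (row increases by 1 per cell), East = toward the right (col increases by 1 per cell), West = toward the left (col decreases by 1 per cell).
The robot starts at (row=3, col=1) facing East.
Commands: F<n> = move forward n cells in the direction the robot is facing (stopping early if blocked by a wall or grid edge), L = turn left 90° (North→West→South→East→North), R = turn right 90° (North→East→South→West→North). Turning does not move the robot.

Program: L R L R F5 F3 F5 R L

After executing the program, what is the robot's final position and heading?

Answer: Final position: (row=3, col=12), facing East

Derivation:
Start: (row=3, col=1), facing East
  L: turn left, now facing North
  R: turn right, now facing East
  L: turn left, now facing North
  R: turn right, now facing East
  F5: move forward 5, now at (row=3, col=6)
  F3: move forward 3, now at (row=3, col=9)
  F5: move forward 3/5 (blocked), now at (row=3, col=12)
  R: turn right, now facing South
  L: turn left, now facing East
Final: (row=3, col=12), facing East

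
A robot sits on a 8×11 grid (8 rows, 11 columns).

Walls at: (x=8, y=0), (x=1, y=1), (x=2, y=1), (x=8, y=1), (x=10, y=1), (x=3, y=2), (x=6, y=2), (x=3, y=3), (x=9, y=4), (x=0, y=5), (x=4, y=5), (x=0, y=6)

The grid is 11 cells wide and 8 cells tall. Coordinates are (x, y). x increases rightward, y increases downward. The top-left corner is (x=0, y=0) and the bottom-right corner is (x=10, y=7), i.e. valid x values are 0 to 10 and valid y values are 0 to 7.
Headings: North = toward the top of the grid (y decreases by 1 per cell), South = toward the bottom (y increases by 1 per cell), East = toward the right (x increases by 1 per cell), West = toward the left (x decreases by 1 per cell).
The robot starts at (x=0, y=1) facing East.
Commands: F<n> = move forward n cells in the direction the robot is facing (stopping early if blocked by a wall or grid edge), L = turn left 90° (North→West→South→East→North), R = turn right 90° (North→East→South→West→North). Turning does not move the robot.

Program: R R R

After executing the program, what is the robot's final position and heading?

Start: (x=0, y=1), facing East
  R: turn right, now facing South
  R: turn right, now facing West
  R: turn right, now facing North
Final: (x=0, y=1), facing North

Answer: Final position: (x=0, y=1), facing North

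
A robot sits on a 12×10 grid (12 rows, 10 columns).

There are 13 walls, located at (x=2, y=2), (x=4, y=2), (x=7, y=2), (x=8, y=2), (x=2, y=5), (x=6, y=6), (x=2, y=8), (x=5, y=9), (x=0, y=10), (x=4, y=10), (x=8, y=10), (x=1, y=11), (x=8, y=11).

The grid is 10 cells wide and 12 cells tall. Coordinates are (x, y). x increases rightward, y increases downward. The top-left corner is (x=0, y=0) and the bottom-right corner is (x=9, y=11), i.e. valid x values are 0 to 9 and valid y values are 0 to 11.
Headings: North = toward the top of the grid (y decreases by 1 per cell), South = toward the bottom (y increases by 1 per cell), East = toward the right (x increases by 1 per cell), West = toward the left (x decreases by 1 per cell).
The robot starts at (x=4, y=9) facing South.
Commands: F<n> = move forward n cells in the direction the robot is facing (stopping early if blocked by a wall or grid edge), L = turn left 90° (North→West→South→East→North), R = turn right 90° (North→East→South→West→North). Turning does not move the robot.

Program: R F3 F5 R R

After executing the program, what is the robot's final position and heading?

Start: (x=4, y=9), facing South
  R: turn right, now facing West
  F3: move forward 3, now at (x=1, y=9)
  F5: move forward 1/5 (blocked), now at (x=0, y=9)
  R: turn right, now facing North
  R: turn right, now facing East
Final: (x=0, y=9), facing East

Answer: Final position: (x=0, y=9), facing East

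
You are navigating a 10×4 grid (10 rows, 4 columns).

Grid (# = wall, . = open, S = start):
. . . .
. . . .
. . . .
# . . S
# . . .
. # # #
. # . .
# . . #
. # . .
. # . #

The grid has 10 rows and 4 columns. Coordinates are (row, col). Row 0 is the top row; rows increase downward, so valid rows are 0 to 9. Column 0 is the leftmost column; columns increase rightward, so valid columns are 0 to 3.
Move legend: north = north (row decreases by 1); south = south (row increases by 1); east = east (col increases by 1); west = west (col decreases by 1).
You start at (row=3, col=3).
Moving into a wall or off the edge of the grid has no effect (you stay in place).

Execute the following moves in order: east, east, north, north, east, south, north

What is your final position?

Start: (row=3, col=3)
  east (east): blocked, stay at (row=3, col=3)
  east (east): blocked, stay at (row=3, col=3)
  north (north): (row=3, col=3) -> (row=2, col=3)
  north (north): (row=2, col=3) -> (row=1, col=3)
  east (east): blocked, stay at (row=1, col=3)
  south (south): (row=1, col=3) -> (row=2, col=3)
  north (north): (row=2, col=3) -> (row=1, col=3)
Final: (row=1, col=3)

Answer: Final position: (row=1, col=3)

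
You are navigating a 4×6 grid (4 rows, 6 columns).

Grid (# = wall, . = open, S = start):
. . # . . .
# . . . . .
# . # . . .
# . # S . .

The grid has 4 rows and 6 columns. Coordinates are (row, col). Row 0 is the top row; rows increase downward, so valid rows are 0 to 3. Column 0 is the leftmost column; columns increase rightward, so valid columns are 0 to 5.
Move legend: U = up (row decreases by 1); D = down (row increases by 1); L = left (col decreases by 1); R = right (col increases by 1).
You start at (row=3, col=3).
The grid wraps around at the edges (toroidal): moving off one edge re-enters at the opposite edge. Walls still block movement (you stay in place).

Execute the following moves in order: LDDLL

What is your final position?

Answer: Final position: (row=1, col=1)

Derivation:
Start: (row=3, col=3)
  L (left): blocked, stay at (row=3, col=3)
  D (down): (row=3, col=3) -> (row=0, col=3)
  D (down): (row=0, col=3) -> (row=1, col=3)
  L (left): (row=1, col=3) -> (row=1, col=2)
  L (left): (row=1, col=2) -> (row=1, col=1)
Final: (row=1, col=1)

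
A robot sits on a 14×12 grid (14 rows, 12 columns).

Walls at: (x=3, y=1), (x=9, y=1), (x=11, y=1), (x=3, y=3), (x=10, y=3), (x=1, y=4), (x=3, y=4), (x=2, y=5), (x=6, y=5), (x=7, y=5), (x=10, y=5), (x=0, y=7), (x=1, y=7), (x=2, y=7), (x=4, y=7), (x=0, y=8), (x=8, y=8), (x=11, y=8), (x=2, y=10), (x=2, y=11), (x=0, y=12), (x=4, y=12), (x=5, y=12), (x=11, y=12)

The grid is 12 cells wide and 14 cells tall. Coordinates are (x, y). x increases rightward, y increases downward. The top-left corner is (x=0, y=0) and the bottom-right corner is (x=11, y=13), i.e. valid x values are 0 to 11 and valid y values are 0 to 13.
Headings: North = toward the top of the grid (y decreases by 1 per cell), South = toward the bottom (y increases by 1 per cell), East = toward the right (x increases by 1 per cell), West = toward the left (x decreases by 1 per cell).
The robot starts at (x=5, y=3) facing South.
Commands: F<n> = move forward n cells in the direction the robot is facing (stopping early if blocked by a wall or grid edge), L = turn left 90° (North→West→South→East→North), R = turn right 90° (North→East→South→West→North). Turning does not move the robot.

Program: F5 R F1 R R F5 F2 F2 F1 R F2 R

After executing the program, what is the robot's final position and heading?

Answer: Final position: (x=7, y=10), facing West

Derivation:
Start: (x=5, y=3), facing South
  F5: move forward 5, now at (x=5, y=8)
  R: turn right, now facing West
  F1: move forward 1, now at (x=4, y=8)
  R: turn right, now facing North
  R: turn right, now facing East
  F5: move forward 3/5 (blocked), now at (x=7, y=8)
  F2: move forward 0/2 (blocked), now at (x=7, y=8)
  F2: move forward 0/2 (blocked), now at (x=7, y=8)
  F1: move forward 0/1 (blocked), now at (x=7, y=8)
  R: turn right, now facing South
  F2: move forward 2, now at (x=7, y=10)
  R: turn right, now facing West
Final: (x=7, y=10), facing West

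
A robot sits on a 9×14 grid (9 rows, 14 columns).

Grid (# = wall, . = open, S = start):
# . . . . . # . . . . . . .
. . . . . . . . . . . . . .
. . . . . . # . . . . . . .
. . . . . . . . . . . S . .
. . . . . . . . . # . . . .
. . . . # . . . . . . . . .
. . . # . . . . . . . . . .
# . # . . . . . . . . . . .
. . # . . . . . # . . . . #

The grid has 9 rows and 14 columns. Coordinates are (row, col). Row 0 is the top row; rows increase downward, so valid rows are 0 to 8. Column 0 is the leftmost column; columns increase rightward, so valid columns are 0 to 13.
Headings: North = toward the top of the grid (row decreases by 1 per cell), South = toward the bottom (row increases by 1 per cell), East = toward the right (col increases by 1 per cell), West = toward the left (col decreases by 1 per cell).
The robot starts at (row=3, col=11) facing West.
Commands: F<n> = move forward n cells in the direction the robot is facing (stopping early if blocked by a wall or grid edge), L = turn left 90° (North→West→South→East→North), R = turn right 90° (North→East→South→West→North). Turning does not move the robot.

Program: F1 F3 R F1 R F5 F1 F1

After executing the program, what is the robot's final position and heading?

Start: (row=3, col=11), facing West
  F1: move forward 1, now at (row=3, col=10)
  F3: move forward 3, now at (row=3, col=7)
  R: turn right, now facing North
  F1: move forward 1, now at (row=2, col=7)
  R: turn right, now facing East
  F5: move forward 5, now at (row=2, col=12)
  F1: move forward 1, now at (row=2, col=13)
  F1: move forward 0/1 (blocked), now at (row=2, col=13)
Final: (row=2, col=13), facing East

Answer: Final position: (row=2, col=13), facing East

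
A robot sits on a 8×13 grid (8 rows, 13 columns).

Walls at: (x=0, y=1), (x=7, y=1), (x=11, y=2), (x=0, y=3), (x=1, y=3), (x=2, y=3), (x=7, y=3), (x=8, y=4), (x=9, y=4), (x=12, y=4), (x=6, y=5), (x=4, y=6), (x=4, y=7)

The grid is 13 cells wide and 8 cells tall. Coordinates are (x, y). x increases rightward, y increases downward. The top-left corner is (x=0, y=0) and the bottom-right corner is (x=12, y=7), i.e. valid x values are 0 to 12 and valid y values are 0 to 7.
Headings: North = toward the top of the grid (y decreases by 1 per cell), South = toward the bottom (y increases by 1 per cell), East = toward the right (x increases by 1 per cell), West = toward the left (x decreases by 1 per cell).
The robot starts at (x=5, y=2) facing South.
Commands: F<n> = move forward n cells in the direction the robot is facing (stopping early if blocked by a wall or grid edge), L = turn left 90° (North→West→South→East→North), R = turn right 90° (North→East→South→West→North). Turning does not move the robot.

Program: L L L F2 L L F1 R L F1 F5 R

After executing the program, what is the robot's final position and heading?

Answer: Final position: (x=10, y=2), facing South

Derivation:
Start: (x=5, y=2), facing South
  L: turn left, now facing East
  L: turn left, now facing North
  L: turn left, now facing West
  F2: move forward 2, now at (x=3, y=2)
  L: turn left, now facing South
  L: turn left, now facing East
  F1: move forward 1, now at (x=4, y=2)
  R: turn right, now facing South
  L: turn left, now facing East
  F1: move forward 1, now at (x=5, y=2)
  F5: move forward 5, now at (x=10, y=2)
  R: turn right, now facing South
Final: (x=10, y=2), facing South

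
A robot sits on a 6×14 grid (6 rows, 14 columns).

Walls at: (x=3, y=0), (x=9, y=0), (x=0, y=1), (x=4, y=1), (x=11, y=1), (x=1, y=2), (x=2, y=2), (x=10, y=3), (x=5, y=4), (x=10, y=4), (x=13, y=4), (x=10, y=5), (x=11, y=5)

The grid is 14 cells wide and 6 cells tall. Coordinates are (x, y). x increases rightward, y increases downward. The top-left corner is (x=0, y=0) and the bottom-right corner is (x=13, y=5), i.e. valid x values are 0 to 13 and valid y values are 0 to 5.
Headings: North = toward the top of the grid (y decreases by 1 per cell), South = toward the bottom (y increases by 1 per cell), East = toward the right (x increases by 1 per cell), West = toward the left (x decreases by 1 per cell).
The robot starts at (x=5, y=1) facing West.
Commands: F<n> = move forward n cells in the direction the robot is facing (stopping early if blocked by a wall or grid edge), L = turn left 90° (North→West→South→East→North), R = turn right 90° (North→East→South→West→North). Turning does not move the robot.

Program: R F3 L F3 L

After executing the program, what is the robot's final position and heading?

Start: (x=5, y=1), facing West
  R: turn right, now facing North
  F3: move forward 1/3 (blocked), now at (x=5, y=0)
  L: turn left, now facing West
  F3: move forward 1/3 (blocked), now at (x=4, y=0)
  L: turn left, now facing South
Final: (x=4, y=0), facing South

Answer: Final position: (x=4, y=0), facing South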